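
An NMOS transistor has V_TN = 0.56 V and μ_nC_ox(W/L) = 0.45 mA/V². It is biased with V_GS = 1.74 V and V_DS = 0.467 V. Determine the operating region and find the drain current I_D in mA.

Triode; I_D = 0.199 mA

V_ov = V_GS − V_TN = 1.74 − 0.56 = 1.18 V.
Since V_DS = 0.467 V < V_ov = 1.18 V, the device is in the triode region.
I_D = k_n [V_ov · V_DS − ½ V_DS²] = 0.45 × [1.18 × 0.467 − 0.5 × 0.467²] = 0.199 mA.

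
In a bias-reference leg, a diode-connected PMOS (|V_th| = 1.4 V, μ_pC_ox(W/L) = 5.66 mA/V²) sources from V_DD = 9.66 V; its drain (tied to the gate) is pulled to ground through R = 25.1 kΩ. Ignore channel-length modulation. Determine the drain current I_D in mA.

With gate tied to drain, V_SG = V_SD ≥ V_SG − |V_th|, so the device is in saturation.
KCL at the drain: ½ k_p (V_SG − |V_th|)² = (V_DD − V_SG)/R.
Let x = V_SG − 1.4. Then 71 x² + x − 8.26 = 0, giving x = 0.334 V (positive root), so V_SG = 1.73 V.
I_D = (V_DD − V_SG)/R = (9.66 − 1.73) / 25.1 = 0.316 mA.

I_D = 0.316 mA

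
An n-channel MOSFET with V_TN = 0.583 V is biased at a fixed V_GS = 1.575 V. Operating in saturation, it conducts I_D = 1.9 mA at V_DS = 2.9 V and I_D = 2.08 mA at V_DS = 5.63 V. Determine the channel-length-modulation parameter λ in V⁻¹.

λ = 0.0386 V⁻¹

With V_GS fixed, I_D ∝ (1 + λ V_DS) in saturation, so I_D2/I_D1 = (1 + λ V_DS2)/(1 + λ V_DS1).
2.08/1.9 = 1.095 = (1 + 5.63 λ)/(1 + 2.9 λ).
Solving: λ (I_D1 V_DS2 − I_D2 V_DS1) = I_D2 − I_D1, so λ = (2.08 − 1.9) / (1.9 × 5.63 − 2.08 × 2.9) = 0.18 / 4.66 = 0.0386 V⁻¹.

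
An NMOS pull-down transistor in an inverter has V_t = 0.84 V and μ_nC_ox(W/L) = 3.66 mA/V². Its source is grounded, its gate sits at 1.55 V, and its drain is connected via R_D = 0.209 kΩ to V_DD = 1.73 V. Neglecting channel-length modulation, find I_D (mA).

V_GS = V_G = 1.55 V, so V_ov = 1.55 − 0.84 = 0.71 V.
Assume saturation: I_D = ½ k_n V_ov² = 0.5 × 3.66 × 0.71² = 0.923 mA, giving V_DS = V_DD − I_D R_D = 1.73 − 0.923 × 0.209 = 1.54 V.
V_DS = 1.54 V ≥ V_ov = 0.71 V, confirming saturation.

I_D = 0.923 mA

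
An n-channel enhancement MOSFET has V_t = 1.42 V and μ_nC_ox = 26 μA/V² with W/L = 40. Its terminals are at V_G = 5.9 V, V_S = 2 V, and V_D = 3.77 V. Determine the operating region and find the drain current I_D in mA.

Triode; I_D = 2.94 mA

V_GS = V_G − V_S = 5.9 − 2 = 3.9 V; V_DS = V_D − V_S = 3.77 − 2 = 1.77 V.
k_n = μ_nC_ox · (W/L) = 1.04 mA/V².
V_ov = V_GS − V_t = 3.9 − 1.42 = 2.48 V.
Since V_DS = 1.77 V < V_ov = 2.48 V, the device is in the triode region.
I_D = k_n [V_ov · V_DS − ½ V_DS²] = 1.04 × [2.48 × 1.77 − 0.5 × 1.77²] = 2.94 mA.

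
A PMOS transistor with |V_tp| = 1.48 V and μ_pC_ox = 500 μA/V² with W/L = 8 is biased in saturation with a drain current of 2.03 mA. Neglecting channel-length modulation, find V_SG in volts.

V_SG = 2.49 V

k_p = μ_pC_ox · (W/L) = 4 mA/V².
In saturation I_D = ½ k_p (V_SG − |V_tp|)², so V_SG − |V_tp| = √(2 I_D / k_p) = √(2 × 2.03 / 4) = 1.01 V.
V_SG = 1.48 + 1.01 = 2.49 V.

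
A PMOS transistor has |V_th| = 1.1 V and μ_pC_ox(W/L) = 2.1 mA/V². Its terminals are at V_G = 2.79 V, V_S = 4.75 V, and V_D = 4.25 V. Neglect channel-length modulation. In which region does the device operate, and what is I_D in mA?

V_SG = V_S − V_G = 4.75 − 2.79 = 1.96 V; V_SD = V_S − V_D = 4.75 − 4.25 = 0.5 V.
V_ov = V_SG − |V_th| = 1.96 − 1.1 = 0.86 V.
Since V_SD = 0.5 V < V_ov = 0.86 V, the device is in the triode region.
I_D = k_p [V_ov · V_SD − ½ V_SD²] = 2.1 × [0.86 × 0.5 − 0.5 × 0.5²] = 0.64 mA.

Triode; I_D = 0.640 mA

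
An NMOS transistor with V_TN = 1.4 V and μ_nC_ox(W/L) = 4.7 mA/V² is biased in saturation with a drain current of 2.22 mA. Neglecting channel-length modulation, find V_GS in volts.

In saturation I_D = ½ k_n (V_GS − V_TN)², so V_GS − V_TN = √(2 I_D / k_n) = √(2 × 2.22 / 4.7) = 0.972 V.
V_GS = 1.4 + 0.972 = 2.37 V.

V_GS = 2.37 V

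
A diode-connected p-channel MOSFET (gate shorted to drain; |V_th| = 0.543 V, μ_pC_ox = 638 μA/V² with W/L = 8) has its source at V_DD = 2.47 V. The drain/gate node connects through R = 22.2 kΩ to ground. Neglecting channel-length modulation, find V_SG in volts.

With gate tied to drain, V_SG = V_SD ≥ V_SG − |V_th|, so the device is in saturation.
k_p = μ_pC_ox · (W/L) = 5.104 mA/V².
KCL at the drain: ½ k_p (V_SG − |V_th|)² = (V_DD − V_SG)/R.
Let x = V_SG − 0.543. Then 56.7 x² + x − 1.927 = 0, giving x = 0.176 V (positive root), so V_SG = 0.719 V.
I_D = (V_DD − V_SG)/R = (2.47 − 0.719) / 22.2 = 0.0789 mA.

V_SG = 0.719 V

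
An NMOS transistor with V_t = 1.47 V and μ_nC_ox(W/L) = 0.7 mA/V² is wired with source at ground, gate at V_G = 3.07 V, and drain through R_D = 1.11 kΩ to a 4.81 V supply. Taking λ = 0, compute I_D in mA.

V_GS = V_G = 3.07 V, so V_ov = 3.07 − 1.47 = 1.6 V.
Assume saturation: I_D = ½ k_n V_ov² = 0.5 × 0.7 × 1.6² = 0.896 mA, giving V_DS = V_DD − I_D R_D = 4.81 − 0.896 × 1.11 = 3.82 V.
V_DS = 3.82 V ≥ V_ov = 1.6 V, confirming saturation.

I_D = 0.896 mA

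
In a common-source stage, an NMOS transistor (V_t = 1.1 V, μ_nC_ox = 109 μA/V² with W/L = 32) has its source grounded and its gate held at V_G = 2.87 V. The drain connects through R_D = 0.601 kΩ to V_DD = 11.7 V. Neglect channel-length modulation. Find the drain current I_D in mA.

I_D = 5.46 mA

V_GS = V_G = 2.87 V, so V_ov = 2.87 − 1.1 = 1.77 V.
k_n = μ_nC_ox · (W/L) = 3.488 mA/V².
Assume saturation: I_D = ½ k_n V_ov² = 0.5 × 3.488 × 1.77² = 5.46 mA, giving V_DS = V_DD − I_D R_D = 11.7 − 5.46 × 0.601 = 8.42 V.
V_DS = 8.42 V ≥ V_ov = 1.77 V, confirming saturation.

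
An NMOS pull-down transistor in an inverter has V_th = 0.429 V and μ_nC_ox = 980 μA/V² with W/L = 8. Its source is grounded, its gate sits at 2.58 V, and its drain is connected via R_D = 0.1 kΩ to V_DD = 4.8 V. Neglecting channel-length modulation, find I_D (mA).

I_D = 18.1 mA

V_GS = V_G = 2.58 V, so V_ov = 2.58 − 0.429 = 2.15 V.
k_n = μ_nC_ox · (W/L) = 7.84 mA/V².
Assume saturation: I_D = ½ k_n V_ov² = 0.5 × 7.84 × 2.15² = 18.1 mA, giving V_DS = V_DD − I_D R_D = 4.8 − 18.1 × 0.1 = 2.99 V.
V_DS = 2.99 V ≥ V_ov = 2.15 V, confirming saturation.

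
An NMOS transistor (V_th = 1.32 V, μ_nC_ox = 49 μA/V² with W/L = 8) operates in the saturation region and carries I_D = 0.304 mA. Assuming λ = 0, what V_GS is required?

V_GS = 2.57 V

k_n = μ_nC_ox · (W/L) = 0.392 mA/V².
In saturation I_D = ½ k_n (V_GS − V_th)², so V_GS − V_th = √(2 I_D / k_n) = √(2 × 0.304 / 0.392) = 1.25 V.
V_GS = 1.32 + 1.25 = 2.57 V.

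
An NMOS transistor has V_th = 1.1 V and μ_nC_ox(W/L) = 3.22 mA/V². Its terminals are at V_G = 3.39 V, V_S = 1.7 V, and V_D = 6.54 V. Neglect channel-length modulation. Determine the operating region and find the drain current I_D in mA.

Saturation; I_D = 0.560 mA

V_GS = V_G − V_S = 3.39 − 1.7 = 1.69 V; V_DS = V_D − V_S = 6.54 − 1.7 = 4.84 V.
V_ov = V_GS − V_th = 1.69 − 1.1 = 0.59 V.
Since V_DS = 4.84 V ≥ V_ov = 0.59 V, the device is in saturation.
I_D = ½ k_n V_ov² = 0.5 × 3.22 × 0.59² = 0.56 mA.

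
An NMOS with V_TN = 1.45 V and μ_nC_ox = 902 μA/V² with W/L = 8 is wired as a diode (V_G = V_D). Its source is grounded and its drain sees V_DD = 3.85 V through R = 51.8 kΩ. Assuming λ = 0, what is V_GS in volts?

V_GS = 1.56 V

With gate tied to drain, V_GS = V_DS ≥ V_GS − V_TN, so the device is in saturation.
k_n = μ_nC_ox · (W/L) = 7.216 mA/V².
KCL at the drain: ½ k_n (V_GS − V_TN)² = (V_DD − V_GS)/R.
Let x = V_GS − 1.45. Then 187 x² + x − 2.4 = 0, giving x = 0.111 V (positive root), so V_GS = 1.56 V.
I_D = (V_DD − V_GS)/R = (3.85 − 1.56) / 51.8 = 0.0442 mA.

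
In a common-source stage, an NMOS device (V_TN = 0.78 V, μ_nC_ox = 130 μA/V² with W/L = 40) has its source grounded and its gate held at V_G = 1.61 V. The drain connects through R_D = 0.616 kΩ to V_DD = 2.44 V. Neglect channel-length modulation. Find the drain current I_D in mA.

I_D = 1.79 mA

V_GS = V_G = 1.61 V, so V_ov = 1.61 − 0.78 = 0.83 V.
k_n = μ_nC_ox · (W/L) = 5.2 mA/V².
Assume saturation: I_D = ½ k_n V_ov² = 0.5 × 5.2 × 0.83² = 1.79 mA, giving V_DS = V_DD − I_D R_D = 2.44 − 1.79 × 0.616 = 1.34 V.
V_DS = 1.34 V ≥ V_ov = 0.83 V, confirming saturation.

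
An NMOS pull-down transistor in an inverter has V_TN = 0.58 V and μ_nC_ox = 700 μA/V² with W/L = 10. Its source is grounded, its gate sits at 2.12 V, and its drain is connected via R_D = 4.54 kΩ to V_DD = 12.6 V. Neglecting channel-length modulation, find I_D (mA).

I_D = 2.71 mA

V_GS = V_G = 2.12 V, so V_ov = 2.12 − 0.58 = 1.54 V.
k_n = μ_nC_ox · (W/L) = 7 mA/V².
Assume saturation: I_D = ½ k_n V_ov² = 0.5 × 7 × 1.54² = 8.3 mA, giving V_DS = V_DD − I_D R_D = 12.6 − 8.3 × 4.54 = -25.1 V.
But -25.1 V < V_ov = 1.54 V, so the device is actually in triode.
In triode I_D = k_n[V_ov V_DS − ½ V_DS²] and I_D = (V_DD − V_DS)/R_D. Equating: 15.9 V_DS² − 49.94 V_DS + 12.6 = 0, giving V_DS = 0.277 V (the root below V_ov).
I_D = (12.6 − 0.277) / 4.54 = 2.71 mA.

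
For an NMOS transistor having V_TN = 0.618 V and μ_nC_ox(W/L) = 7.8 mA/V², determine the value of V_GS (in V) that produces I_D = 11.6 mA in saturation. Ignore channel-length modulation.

V_GS = 2.34 V

In saturation I_D = ½ k_n (V_GS − V_TN)², so V_GS − V_TN = √(2 I_D / k_n) = √(2 × 11.6 / 7.8) = 1.72 V.
V_GS = 0.618 + 1.72 = 2.34 V.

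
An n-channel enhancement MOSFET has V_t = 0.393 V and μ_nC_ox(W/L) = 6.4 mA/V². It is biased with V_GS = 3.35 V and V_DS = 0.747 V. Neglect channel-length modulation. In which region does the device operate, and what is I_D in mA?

Triode; I_D = 12.4 mA

V_ov = V_GS − V_t = 3.35 − 0.393 = 2.96 V.
Since V_DS = 0.747 V < V_ov = 2.96 V, the device is in the triode region.
I_D = k_n [V_ov · V_DS − ½ V_DS²] = 6.4 × [2.96 × 0.747 − 0.5 × 0.747²] = 12.4 mA.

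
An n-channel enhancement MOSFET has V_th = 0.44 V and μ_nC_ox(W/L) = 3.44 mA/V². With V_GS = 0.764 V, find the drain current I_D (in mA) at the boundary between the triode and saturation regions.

I_D = 0.181 mA

At the boundary V_DS = V_ov = V_GS − V_th = 0.764 − 0.44 = 0.324 V.
I_D = ½ k_n V_ov² = 0.5 × 3.44 × 0.324² = 0.181 mA.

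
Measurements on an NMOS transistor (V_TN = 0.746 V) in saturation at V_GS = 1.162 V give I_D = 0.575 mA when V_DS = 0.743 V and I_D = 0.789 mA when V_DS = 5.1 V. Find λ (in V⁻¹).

With V_GS fixed, I_D ∝ (1 + λ V_DS) in saturation, so I_D2/I_D1 = (1 + λ V_DS2)/(1 + λ V_DS1).
0.789/0.575 = 1.372 = (1 + 5.1 λ)/(1 + 0.743 λ).
Solving: λ (I_D1 V_DS2 − I_D2 V_DS1) = I_D2 − I_D1, so λ = (0.789 − 0.575) / (0.575 × 5.1 − 0.789 × 0.743) = 0.214 / 2.35 = 0.0912 V⁻¹.

λ = 0.0912 V⁻¹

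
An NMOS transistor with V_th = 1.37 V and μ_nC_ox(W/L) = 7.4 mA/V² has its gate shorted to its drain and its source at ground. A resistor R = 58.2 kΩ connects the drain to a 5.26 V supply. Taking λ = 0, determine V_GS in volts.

With gate tied to drain, V_GS = V_DS ≥ V_GS − V_th, so the device is in saturation.
KCL at the drain: ½ k_n (V_GS − V_th)² = (V_DD − V_GS)/R.
Let x = V_GS − 1.37. Then 215 x² + x − 3.89 = 0, giving x = 0.132 V (positive root), so V_GS = 1.5 V.
I_D = (V_DD − V_GS)/R = (5.26 − 1.5) / 58.2 = 0.0646 mA.

V_GS = 1.50 V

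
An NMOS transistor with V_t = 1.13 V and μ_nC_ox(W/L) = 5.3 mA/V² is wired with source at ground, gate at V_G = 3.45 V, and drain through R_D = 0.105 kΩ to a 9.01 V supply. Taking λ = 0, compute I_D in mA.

I_D = 14.3 mA

V_GS = V_G = 3.45 V, so V_ov = 3.45 − 1.13 = 2.32 V.
Assume saturation: I_D = ½ k_n V_ov² = 0.5 × 5.3 × 2.32² = 14.3 mA, giving V_DS = V_DD − I_D R_D = 9.01 − 14.3 × 0.105 = 7.51 V.
V_DS = 7.51 V ≥ V_ov = 2.32 V, confirming saturation.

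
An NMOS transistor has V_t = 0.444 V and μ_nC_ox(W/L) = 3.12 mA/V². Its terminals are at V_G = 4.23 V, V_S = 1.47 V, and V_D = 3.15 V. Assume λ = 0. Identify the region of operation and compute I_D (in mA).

V_GS = V_G − V_S = 4.23 − 1.47 = 2.76 V; V_DS = V_D − V_S = 3.15 − 1.47 = 1.68 V.
V_ov = V_GS − V_t = 2.76 − 0.444 = 2.32 V.
Since V_DS = 1.68 V < V_ov = 2.32 V, the device is in the triode region.
I_D = k_n [V_ov · V_DS − ½ V_DS²] = 3.12 × [2.32 × 1.68 − 0.5 × 1.68²] = 7.74 mA.

Triode; I_D = 7.74 mA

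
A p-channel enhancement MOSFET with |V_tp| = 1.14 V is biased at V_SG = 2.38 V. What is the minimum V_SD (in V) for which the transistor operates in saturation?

The boundary between triode and saturation is V_SD = V_SG − |V_tp| = V_ov.
V_ov = 2.38 − 1.14 = 1.24 V.

V_SD,sat = 1.24 V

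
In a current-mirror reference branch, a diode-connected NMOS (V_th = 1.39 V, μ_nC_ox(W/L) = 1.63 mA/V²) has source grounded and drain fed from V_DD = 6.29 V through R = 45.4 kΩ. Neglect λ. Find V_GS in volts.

V_GS = 1.74 V

With gate tied to drain, V_GS = V_DS ≥ V_GS − V_th, so the device is in saturation.
KCL at the drain: ½ k_n (V_GS − V_th)² = (V_DD − V_GS)/R.
Let x = V_GS − 1.39. Then 37 x² + x − 4.9 = 0, giving x = 0.351 V (positive root), so V_GS = 1.74 V.
I_D = (V_DD − V_GS)/R = (6.29 − 1.74) / 45.4 = 0.1 mA.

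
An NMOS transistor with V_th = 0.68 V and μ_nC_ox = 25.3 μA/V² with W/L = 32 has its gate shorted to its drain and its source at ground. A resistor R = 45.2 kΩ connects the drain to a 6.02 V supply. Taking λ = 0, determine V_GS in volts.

V_GS = 1.19 V

With gate tied to drain, V_GS = V_DS ≥ V_GS − V_th, so the device is in saturation.
k_n = μ_nC_ox · (W/L) = 0.8096 mA/V².
KCL at the drain: ½ k_n (V_GS − V_th)² = (V_DD − V_GS)/R.
Let x = V_GS − 0.68. Then 18.3 x² + x − 5.34 = 0, giving x = 0.514 V (positive root), so V_GS = 1.19 V.
I_D = (V_DD − V_GS)/R = (6.02 − 1.19) / 45.2 = 0.107 mA.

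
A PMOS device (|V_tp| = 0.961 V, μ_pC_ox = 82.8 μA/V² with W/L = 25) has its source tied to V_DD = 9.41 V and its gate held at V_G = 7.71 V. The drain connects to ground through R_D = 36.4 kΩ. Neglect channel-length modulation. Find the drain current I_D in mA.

I_D = 0.253 mA

V_SG = V_DD − V_G = 9.41 − 7.71 = 1.7 V, so V_ov = 1.7 − 0.961 = 0.739 V.
k_p = μ_pC_ox · (W/L) = 2.07 mA/V².
Assume saturation: I_D = ½ k_p V_ov² = 0.5 × 2.07 × 0.739² = 0.565 mA, giving V_SD = V_DD − I_D R_D = 9.41 − 0.565 × 36.4 = -11.2 V.
But -11.2 V < V_ov = 0.739 V, so the device is actually in triode.
In triode I_D = k_p[V_ov V_SD − ½ V_SD²] and I_D = (V_DD − V_SD)/R_D. Equating: 37.7 V_SD² − 56.68 V_SD + 9.41 = 0, giving V_SD = 0.19 V (the root below V_ov).
I_D = (9.41 − 0.19) / 36.4 = 0.253 mA.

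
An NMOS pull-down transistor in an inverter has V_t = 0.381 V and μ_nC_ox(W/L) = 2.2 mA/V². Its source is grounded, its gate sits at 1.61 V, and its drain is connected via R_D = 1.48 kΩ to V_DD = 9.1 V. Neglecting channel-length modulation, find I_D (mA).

V_GS = V_G = 1.61 V, so V_ov = 1.61 − 0.381 = 1.23 V.
Assume saturation: I_D = ½ k_n V_ov² = 0.5 × 2.2 × 1.23² = 1.66 mA, giving V_DS = V_DD − I_D R_D = 9.1 − 1.66 × 1.48 = 6.64 V.
V_DS = 6.64 V ≥ V_ov = 1.23 V, confirming saturation.

I_D = 1.66 mA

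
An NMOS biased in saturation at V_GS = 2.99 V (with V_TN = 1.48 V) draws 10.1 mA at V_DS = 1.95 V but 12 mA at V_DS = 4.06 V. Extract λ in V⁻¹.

λ = 0.108 V⁻¹

With V_GS fixed, I_D ∝ (1 + λ V_DS) in saturation, so I_D2/I_D1 = (1 + λ V_DS2)/(1 + λ V_DS1).
12/10.1 = 1.188 = (1 + 4.06 λ)/(1 + 1.95 λ).
Solving: λ (I_D1 V_DS2 − I_D2 V_DS1) = I_D2 − I_D1, so λ = (12 − 10.1) / (10.1 × 4.06 − 12 × 1.95) = 1.9 / 17.6 = 0.108 V⁻¹.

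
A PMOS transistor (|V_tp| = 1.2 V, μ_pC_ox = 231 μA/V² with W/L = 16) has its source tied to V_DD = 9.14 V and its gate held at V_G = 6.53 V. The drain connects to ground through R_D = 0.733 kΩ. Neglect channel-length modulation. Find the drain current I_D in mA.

V_SG = V_DD − V_G = 9.14 − 6.53 = 2.61 V, so V_ov = 2.61 − 1.2 = 1.41 V.
k_p = μ_pC_ox · (W/L) = 3.696 mA/V².
Assume saturation: I_D = ½ k_p V_ov² = 0.5 × 3.696 × 1.41² = 3.67 mA, giving V_SD = V_DD − I_D R_D = 9.14 − 3.67 × 0.733 = 6.45 V.
V_SD = 6.45 V ≥ V_ov = 1.41 V, confirming saturation.

I_D = 3.67 mA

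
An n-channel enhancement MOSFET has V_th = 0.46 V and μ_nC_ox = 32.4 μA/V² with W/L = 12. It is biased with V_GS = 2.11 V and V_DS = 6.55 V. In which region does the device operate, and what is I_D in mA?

Saturation; I_D = 0.529 mA

k_n = μ_nC_ox · (W/L) = 0.3888 mA/V².
V_ov = V_GS − V_th = 2.11 − 0.46 = 1.65 V.
Since V_DS = 6.55 V ≥ V_ov = 1.65 V, the device is in saturation.
I_D = ½ k_n V_ov² = 0.5 × 0.3888 × 1.65² = 0.529 mA.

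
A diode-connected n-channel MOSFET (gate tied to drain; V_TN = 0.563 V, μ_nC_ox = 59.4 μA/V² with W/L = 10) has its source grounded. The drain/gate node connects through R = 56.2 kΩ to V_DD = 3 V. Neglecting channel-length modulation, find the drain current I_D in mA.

I_D = 0.0371 mA

With gate tied to drain, V_GS = V_DS ≥ V_GS − V_TN, so the device is in saturation.
k_n = μ_nC_ox · (W/L) = 0.594 mA/V².
KCL at the drain: ½ k_n (V_GS − V_TN)² = (V_DD − V_GS)/R.
Let x = V_GS − 0.563. Then 16.7 x² + x − 2.437 = 0, giving x = 0.353 V (positive root), so V_GS = 0.916 V.
I_D = (V_DD − V_GS)/R = (3 − 0.916) / 56.2 = 0.0371 mA.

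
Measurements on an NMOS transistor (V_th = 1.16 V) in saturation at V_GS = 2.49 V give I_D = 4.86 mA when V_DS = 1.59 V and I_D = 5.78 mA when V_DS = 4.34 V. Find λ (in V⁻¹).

λ = 0.0773 V⁻¹

With V_GS fixed, I_D ∝ (1 + λ V_DS) in saturation, so I_D2/I_D1 = (1 + λ V_DS2)/(1 + λ V_DS1).
5.78/4.86 = 1.189 = (1 + 4.34 λ)/(1 + 1.59 λ).
Solving: λ (I_D1 V_DS2 − I_D2 V_DS1) = I_D2 − I_D1, so λ = (5.78 − 4.86) / (4.86 × 4.34 − 5.78 × 1.59) = 0.92 / 11.9 = 0.0773 V⁻¹.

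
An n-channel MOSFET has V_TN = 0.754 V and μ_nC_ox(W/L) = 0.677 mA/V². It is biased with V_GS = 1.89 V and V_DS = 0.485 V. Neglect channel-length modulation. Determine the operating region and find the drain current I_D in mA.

V_ov = V_GS − V_TN = 1.89 − 0.754 = 1.14 V.
Since V_DS = 0.485 V < V_ov = 1.14 V, the device is in the triode region.
I_D = k_n [V_ov · V_DS − ½ V_DS²] = 0.677 × [1.14 × 0.485 − 0.5 × 0.485²] = 0.293 mA.

Triode; I_D = 0.293 mA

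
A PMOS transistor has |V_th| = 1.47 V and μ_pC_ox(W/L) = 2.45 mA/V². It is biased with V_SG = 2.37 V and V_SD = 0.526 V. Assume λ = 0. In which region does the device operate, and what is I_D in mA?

Triode; I_D = 0.821 mA

V_ov = V_SG − |V_th| = 2.37 − 1.47 = 0.9 V.
Since V_SD = 0.526 V < V_ov = 0.9 V, the device is in the triode region.
I_D = k_p [V_ov · V_SD − ½ V_SD²] = 2.45 × [0.9 × 0.526 − 0.5 × 0.526²] = 0.821 mA.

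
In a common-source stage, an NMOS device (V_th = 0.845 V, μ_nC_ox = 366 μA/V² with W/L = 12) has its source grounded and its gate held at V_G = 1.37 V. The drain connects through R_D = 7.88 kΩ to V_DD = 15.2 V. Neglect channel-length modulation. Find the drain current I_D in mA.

V_GS = V_G = 1.37 V, so V_ov = 1.37 − 0.845 = 0.525 V.
k_n = μ_nC_ox · (W/L) = 4.392 mA/V².
Assume saturation: I_D = ½ k_n V_ov² = 0.5 × 4.392 × 0.525² = 0.605 mA, giving V_DS = V_DD − I_D R_D = 15.2 − 0.605 × 7.88 = 10.4 V.
V_DS = 10.4 V ≥ V_ov = 0.525 V, confirming saturation.

I_D = 0.605 mA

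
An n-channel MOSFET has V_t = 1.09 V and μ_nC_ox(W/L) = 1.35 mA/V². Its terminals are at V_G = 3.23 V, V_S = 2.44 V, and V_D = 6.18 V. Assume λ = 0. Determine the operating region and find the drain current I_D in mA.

V_GS = V_G − V_S = 3.23 − 2.44 = 0.79 V; V_DS = V_D − V_S = 6.18 − 2.44 = 3.74 V.
V_GS = 0.79 V < V_t = 1.09 V, so the transistor is in cutoff.

Cutoff; I_D = 0 mA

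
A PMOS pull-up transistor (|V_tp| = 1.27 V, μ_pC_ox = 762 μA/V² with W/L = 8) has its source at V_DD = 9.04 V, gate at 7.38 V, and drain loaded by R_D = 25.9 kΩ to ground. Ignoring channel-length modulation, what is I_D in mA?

V_SG = V_DD − V_G = 9.04 − 7.38 = 1.66 V, so V_ov = 1.66 − 1.27 = 0.39 V.
k_p = μ_pC_ox · (W/L) = 6.096 mA/V².
Assume saturation: I_D = ½ k_p V_ov² = 0.5 × 6.096 × 0.39² = 0.464 mA, giving V_SD = V_DD − I_D R_D = 9.04 − 0.464 × 25.9 = -2.97 V.
But -2.97 V < V_ov = 0.39 V, so the device is actually in triode.
In triode I_D = k_p[V_ov V_SD − ½ V_SD²] and I_D = (V_DD − V_SD)/R_D. Equating: 78.9 V_SD² − 62.58 V_SD + 9.04 = 0, giving V_SD = 0.19 V (the root below V_ov).
I_D = (9.04 − 0.19) / 25.9 = 0.342 mA.

I_D = 0.342 mA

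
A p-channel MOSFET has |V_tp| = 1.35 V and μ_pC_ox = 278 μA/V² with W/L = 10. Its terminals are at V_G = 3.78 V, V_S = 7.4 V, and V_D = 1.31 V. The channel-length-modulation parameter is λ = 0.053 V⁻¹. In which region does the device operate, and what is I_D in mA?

V_SG = V_S − V_G = 7.4 − 3.78 = 3.62 V; V_SD = V_S − V_D = 7.4 − 1.31 = 6.09 V.
k_p = μ_pC_ox · (W/L) = 2.78 mA/V².
V_ov = V_SG − |V_tp| = 3.62 − 1.35 = 2.27 V.
Since V_SD = 6.09 V ≥ V_ov = 2.27 V, the device is in saturation.
I_D = ½ k_p V_ov² (1 + λ V_SD) = 0.5 × 2.78 × 2.27² × (1 + 0.053 × 6.09) = 9.47 mA.

Saturation; I_D = 9.47 mA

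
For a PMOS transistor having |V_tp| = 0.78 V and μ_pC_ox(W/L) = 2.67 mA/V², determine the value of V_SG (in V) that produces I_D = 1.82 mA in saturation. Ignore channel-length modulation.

In saturation I_D = ½ k_p (V_SG − |V_tp|)², so V_SG − |V_tp| = √(2 I_D / k_p) = √(2 × 1.82 / 2.67) = 1.17 V.
V_SG = 0.78 + 1.17 = 1.95 V.

V_SG = 1.95 V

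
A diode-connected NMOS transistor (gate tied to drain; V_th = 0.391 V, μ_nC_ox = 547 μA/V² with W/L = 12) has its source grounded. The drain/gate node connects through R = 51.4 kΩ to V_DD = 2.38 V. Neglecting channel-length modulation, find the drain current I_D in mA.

I_D = 0.0366 mA

With gate tied to drain, V_GS = V_DS ≥ V_GS − V_th, so the device is in saturation.
k_n = μ_nC_ox · (W/L) = 6.564 mA/V².
KCL at the drain: ½ k_n (V_GS − V_th)² = (V_DD − V_GS)/R.
Let x = V_GS − 0.391. Then 169 x² + x − 1.989 = 0, giving x = 0.106 V (positive root), so V_GS = 0.497 V.
I_D = (V_DD − V_GS)/R = (2.38 − 0.497) / 51.4 = 0.0366 mA.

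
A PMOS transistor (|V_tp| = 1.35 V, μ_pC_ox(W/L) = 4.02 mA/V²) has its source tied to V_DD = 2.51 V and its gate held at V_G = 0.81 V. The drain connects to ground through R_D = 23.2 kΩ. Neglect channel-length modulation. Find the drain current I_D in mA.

I_D = 0.105 mA

V_SG = V_DD − V_G = 2.51 − 0.81 = 1.7 V, so V_ov = 1.7 − 1.35 = 0.35 V.
Assume saturation: I_D = ½ k_p V_ov² = 0.5 × 4.02 × 0.35² = 0.246 mA, giving V_SD = V_DD − I_D R_D = 2.51 − 0.246 × 23.2 = -3.2 V.
But -3.2 V < V_ov = 0.35 V, so the device is actually in triode.
In triode I_D = k_p[V_ov V_SD − ½ V_SD²] and I_D = (V_DD − V_SD)/R_D. Equating: 46.6 V_SD² − 33.64 V_SD + 2.51 = 0, giving V_SD = 0.0845 V (the root below V_ov).
I_D = (2.51 − 0.0845) / 23.2 = 0.105 mA.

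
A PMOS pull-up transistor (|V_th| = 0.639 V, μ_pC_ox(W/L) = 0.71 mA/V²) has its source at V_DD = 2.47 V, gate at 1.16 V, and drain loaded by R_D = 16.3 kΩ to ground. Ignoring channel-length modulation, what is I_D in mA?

I_D = 0.129 mA

V_SG = V_DD − V_G = 2.47 − 1.16 = 1.31 V, so V_ov = 1.31 − 0.639 = 0.671 V.
Assume saturation: I_D = ½ k_p V_ov² = 0.5 × 0.71 × 0.671² = 0.16 mA, giving V_SD = V_DD − I_D R_D = 2.47 − 0.16 × 16.3 = -0.135 V.
But -0.135 V < V_ov = 0.671 V, so the device is actually in triode.
In triode I_D = k_p[V_ov V_SD − ½ V_SD²] and I_D = (V_DD − V_SD)/R_D. Equating: 5.79 V_SD² − 8.765 V_SD + 2.47 = 0, giving V_SD = 0.374 V (the root below V_ov).
I_D = (2.47 − 0.374) / 16.3 = 0.129 mA.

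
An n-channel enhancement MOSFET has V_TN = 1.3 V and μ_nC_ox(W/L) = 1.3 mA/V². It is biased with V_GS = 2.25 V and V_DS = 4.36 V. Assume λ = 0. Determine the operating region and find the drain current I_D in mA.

V_ov = V_GS − V_TN = 2.25 − 1.3 = 0.95 V.
Since V_DS = 4.36 V ≥ V_ov = 0.95 V, the device is in saturation.
I_D = ½ k_n V_ov² = 0.5 × 1.3 × 0.95² = 0.587 mA.

Saturation; I_D = 0.587 mA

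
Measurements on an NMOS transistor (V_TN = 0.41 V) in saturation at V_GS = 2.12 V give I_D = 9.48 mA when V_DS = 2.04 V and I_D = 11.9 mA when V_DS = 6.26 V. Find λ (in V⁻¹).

λ = 0.0690 V⁻¹

With V_GS fixed, I_D ∝ (1 + λ V_DS) in saturation, so I_D2/I_D1 = (1 + λ V_DS2)/(1 + λ V_DS1).
11.9/9.48 = 1.255 = (1 + 6.26 λ)/(1 + 2.04 λ).
Solving: λ (I_D1 V_DS2 − I_D2 V_DS1) = I_D2 − I_D1, so λ = (11.9 − 9.48) / (9.48 × 6.26 − 11.9 × 2.04) = 2.42 / 35.1 = 0.069 V⁻¹.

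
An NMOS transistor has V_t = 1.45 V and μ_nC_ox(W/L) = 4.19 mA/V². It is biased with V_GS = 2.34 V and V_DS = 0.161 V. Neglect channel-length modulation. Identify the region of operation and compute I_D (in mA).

V_ov = V_GS − V_t = 2.34 − 1.45 = 0.89 V.
Since V_DS = 0.161 V < V_ov = 0.89 V, the device is in the triode region.
I_D = k_n [V_ov · V_DS − ½ V_DS²] = 4.19 × [0.89 × 0.161 − 0.5 × 0.161²] = 0.546 mA.

Triode; I_D = 0.546 mA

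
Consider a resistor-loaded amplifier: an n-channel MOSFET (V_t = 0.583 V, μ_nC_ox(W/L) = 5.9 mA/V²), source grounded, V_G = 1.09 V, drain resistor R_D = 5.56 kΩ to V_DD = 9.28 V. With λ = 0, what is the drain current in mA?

I_D = 0.758 mA

V_GS = V_G = 1.09 V, so V_ov = 1.09 − 0.583 = 0.507 V.
Assume saturation: I_D = ½ k_n V_ov² = 0.5 × 5.9 × 0.507² = 0.758 mA, giving V_DS = V_DD − I_D R_D = 9.28 − 0.758 × 5.56 = 5.06 V.
V_DS = 5.06 V ≥ V_ov = 0.507 V, confirming saturation.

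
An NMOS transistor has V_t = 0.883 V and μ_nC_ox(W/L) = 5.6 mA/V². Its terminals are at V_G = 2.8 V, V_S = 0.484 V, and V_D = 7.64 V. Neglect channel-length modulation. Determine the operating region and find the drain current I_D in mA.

Saturation; I_D = 5.75 mA

V_GS = V_G − V_S = 2.8 − 0.484 = 2.32 V; V_DS = V_D − V_S = 7.64 − 0.484 = 7.16 V.
V_ov = V_GS − V_t = 2.32 − 0.883 = 1.43 V.
Since V_DS = 7.16 V ≥ V_ov = 1.43 V, the device is in saturation.
I_D = ½ k_n V_ov² = 0.5 × 5.6 × 1.43² = 5.75 mA.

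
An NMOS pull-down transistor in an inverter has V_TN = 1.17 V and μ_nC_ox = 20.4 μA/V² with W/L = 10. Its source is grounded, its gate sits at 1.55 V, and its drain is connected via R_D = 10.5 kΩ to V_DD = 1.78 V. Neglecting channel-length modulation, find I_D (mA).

I_D = 0.0147 mA

V_GS = V_G = 1.55 V, so V_ov = 1.55 − 1.17 = 0.38 V.
k_n = μ_nC_ox · (W/L) = 0.204 mA/V².
Assume saturation: I_D = ½ k_n V_ov² = 0.5 × 0.204 × 0.38² = 0.0147 mA, giving V_DS = V_DD − I_D R_D = 1.78 − 0.0147 × 10.5 = 1.63 V.
V_DS = 1.63 V ≥ V_ov = 0.38 V, confirming saturation.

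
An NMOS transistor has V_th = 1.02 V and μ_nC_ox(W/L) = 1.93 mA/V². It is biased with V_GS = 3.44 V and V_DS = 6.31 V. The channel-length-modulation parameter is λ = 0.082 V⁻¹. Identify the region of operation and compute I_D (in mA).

Saturation; I_D = 8.58 mA

V_ov = V_GS − V_th = 3.44 − 1.02 = 2.42 V.
Since V_DS = 6.31 V ≥ V_ov = 2.42 V, the device is in saturation.
I_D = ½ k_n V_ov² (1 + λ V_DS) = 0.5 × 1.93 × 2.42² × (1 + 0.082 × 6.31) = 8.58 mA.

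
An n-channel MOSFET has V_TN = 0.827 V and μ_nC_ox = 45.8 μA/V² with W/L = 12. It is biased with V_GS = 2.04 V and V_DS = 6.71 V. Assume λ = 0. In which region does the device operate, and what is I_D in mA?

k_n = μ_nC_ox · (W/L) = 0.5496 mA/V².
V_ov = V_GS − V_TN = 2.04 − 0.827 = 1.21 V.
Since V_DS = 6.71 V ≥ V_ov = 1.21 V, the device is in saturation.
I_D = ½ k_n V_ov² = 0.5 × 0.5496 × 1.21² = 0.404 mA.

Saturation; I_D = 0.404 mA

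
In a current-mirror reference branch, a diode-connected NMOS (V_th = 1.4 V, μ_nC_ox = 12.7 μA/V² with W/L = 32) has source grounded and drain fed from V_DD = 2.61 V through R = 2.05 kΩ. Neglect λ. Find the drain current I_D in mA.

With gate tied to drain, V_GS = V_DS ≥ V_GS − V_th, so the device is in saturation.
k_n = μ_nC_ox · (W/L) = 0.4064 mA/V².
KCL at the drain: ½ k_n (V_GS − V_th)² = (V_DD − V_GS)/R.
Let x = V_GS − 1.4. Then 0.417 x² + x − 1.21 = 0, giving x = 0.884 V (positive root), so V_GS = 2.28 V.
I_D = (V_DD − V_GS)/R = (2.61 − 2.28) / 2.05 = 0.159 mA.

I_D = 0.159 mA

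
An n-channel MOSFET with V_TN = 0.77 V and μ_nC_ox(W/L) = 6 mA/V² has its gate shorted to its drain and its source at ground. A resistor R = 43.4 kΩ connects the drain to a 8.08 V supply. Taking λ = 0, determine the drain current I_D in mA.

I_D = 0.163 mA

With gate tied to drain, V_GS = V_DS ≥ V_GS − V_TN, so the device is in saturation.
KCL at the drain: ½ k_n (V_GS − V_TN)² = (V_DD − V_GS)/R.
Let x = V_GS − 0.77. Then 130 x² + x − 7.31 = 0, giving x = 0.233 V (positive root), so V_GS = 1 V.
I_D = (V_DD − V_GS)/R = (8.08 − 1) / 43.4 = 0.163 mA.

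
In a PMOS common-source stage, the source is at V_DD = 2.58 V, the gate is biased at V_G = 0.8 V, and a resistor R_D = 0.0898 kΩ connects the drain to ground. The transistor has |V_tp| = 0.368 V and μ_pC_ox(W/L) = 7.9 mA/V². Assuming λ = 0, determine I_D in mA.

I_D = 7.88 mA

V_SG = V_DD − V_G = 2.58 − 0.8 = 1.78 V, so V_ov = 1.78 − 0.368 = 1.41 V.
Assume saturation: I_D = ½ k_p V_ov² = 0.5 × 7.9 × 1.41² = 7.88 mA, giving V_SD = V_DD − I_D R_D = 2.58 − 7.88 × 0.0898 = 1.87 V.
V_SD = 1.87 V ≥ V_ov = 1.41 V, confirming saturation.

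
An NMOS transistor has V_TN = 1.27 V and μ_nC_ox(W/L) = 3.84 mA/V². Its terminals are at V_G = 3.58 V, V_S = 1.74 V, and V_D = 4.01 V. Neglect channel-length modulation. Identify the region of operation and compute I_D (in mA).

Saturation; I_D = 0.624 mA

V_GS = V_G − V_S = 3.58 − 1.74 = 1.84 V; V_DS = V_D − V_S = 4.01 − 1.74 = 2.27 V.
V_ov = V_GS − V_TN = 1.84 − 1.27 = 0.57 V.
Since V_DS = 2.27 V ≥ V_ov = 0.57 V, the device is in saturation.
I_D = ½ k_n V_ov² = 0.5 × 3.84 × 0.57² = 0.624 mA.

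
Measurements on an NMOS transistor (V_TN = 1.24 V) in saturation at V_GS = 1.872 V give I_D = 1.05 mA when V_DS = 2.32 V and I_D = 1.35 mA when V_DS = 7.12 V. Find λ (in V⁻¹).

With V_GS fixed, I_D ∝ (1 + λ V_DS) in saturation, so I_D2/I_D1 = (1 + λ V_DS2)/(1 + λ V_DS1).
1.35/1.05 = 1.286 = (1 + 7.12 λ)/(1 + 2.32 λ).
Solving: λ (I_D1 V_DS2 − I_D2 V_DS1) = I_D2 − I_D1, so λ = (1.35 − 1.05) / (1.05 × 7.12 − 1.35 × 2.32) = 0.3 / 4.34 = 0.0691 V⁻¹.

λ = 0.0691 V⁻¹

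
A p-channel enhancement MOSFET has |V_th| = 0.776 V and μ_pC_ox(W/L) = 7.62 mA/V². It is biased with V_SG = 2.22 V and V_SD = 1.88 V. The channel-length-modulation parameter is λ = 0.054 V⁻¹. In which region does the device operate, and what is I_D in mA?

V_ov = V_SG − |V_th| = 2.22 − 0.776 = 1.44 V.
Since V_SD = 1.88 V ≥ V_ov = 1.44 V, the device is in saturation.
I_D = ½ k_p V_ov² (1 + λ V_SD) = 0.5 × 7.62 × 1.44² × (1 + 0.054 × 1.88) = 8.75 mA.

Saturation; I_D = 8.75 mA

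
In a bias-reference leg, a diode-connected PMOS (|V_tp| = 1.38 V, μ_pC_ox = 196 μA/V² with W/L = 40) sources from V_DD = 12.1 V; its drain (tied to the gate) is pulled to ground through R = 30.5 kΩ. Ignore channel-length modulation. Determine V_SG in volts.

With gate tied to drain, V_SG = V_SD ≥ V_SG − |V_tp|, so the device is in saturation.
k_p = μ_pC_ox · (W/L) = 7.84 mA/V².
KCL at the drain: ½ k_p (V_SG − |V_tp|)² = (V_DD − V_SG)/R.
Let x = V_SG − 1.38. Then 120 x² + x − 10.72 = 0, giving x = 0.295 V (positive root), so V_SG = 1.68 V.
I_D = (V_DD − V_SG)/R = (12.1 − 1.68) / 30.5 = 0.342 mA.

V_SG = 1.68 V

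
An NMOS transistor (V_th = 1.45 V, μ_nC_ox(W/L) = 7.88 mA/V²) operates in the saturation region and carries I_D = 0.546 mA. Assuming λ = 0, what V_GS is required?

In saturation I_D = ½ k_n (V_GS − V_th)², so V_GS − V_th = √(2 I_D / k_n) = √(2 × 0.546 / 7.88) = 0.372 V.
V_GS = 1.45 + 0.372 = 1.82 V.

V_GS = 1.82 V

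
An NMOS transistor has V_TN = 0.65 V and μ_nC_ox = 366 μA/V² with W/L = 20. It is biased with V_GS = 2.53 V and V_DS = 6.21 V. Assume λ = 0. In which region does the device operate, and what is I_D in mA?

Saturation; I_D = 12.9 mA

k_n = μ_nC_ox · (W/L) = 7.32 mA/V².
V_ov = V_GS − V_TN = 2.53 − 0.65 = 1.88 V.
Since V_DS = 6.21 V ≥ V_ov = 1.88 V, the device is in saturation.
I_D = ½ k_n V_ov² = 0.5 × 7.32 × 1.88² = 12.9 mA.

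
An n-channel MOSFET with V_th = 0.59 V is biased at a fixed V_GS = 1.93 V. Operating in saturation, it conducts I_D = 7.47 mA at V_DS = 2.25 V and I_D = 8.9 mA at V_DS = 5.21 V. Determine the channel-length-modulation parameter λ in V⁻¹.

With V_GS fixed, I_D ∝ (1 + λ V_DS) in saturation, so I_D2/I_D1 = (1 + λ V_DS2)/(1 + λ V_DS1).
8.9/7.47 = 1.191 = (1 + 5.21 λ)/(1 + 2.25 λ).
Solving: λ (I_D1 V_DS2 − I_D2 V_DS1) = I_D2 − I_D1, so λ = (8.9 − 7.47) / (7.47 × 5.21 − 8.9 × 2.25) = 1.43 / 18.9 = 0.0757 V⁻¹.

λ = 0.0757 V⁻¹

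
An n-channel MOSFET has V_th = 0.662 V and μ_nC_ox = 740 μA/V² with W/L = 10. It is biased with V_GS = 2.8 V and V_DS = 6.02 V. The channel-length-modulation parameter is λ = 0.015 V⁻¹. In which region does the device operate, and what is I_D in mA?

Saturation; I_D = 18.4 mA

k_n = μ_nC_ox · (W/L) = 7.4 mA/V².
V_ov = V_GS − V_th = 2.8 − 0.662 = 2.14 V.
Since V_DS = 6.02 V ≥ V_ov = 2.14 V, the device is in saturation.
I_D = ½ k_n V_ov² (1 + λ V_DS) = 0.5 × 7.4 × 2.14² × (1 + 0.015 × 6.02) = 18.4 mA.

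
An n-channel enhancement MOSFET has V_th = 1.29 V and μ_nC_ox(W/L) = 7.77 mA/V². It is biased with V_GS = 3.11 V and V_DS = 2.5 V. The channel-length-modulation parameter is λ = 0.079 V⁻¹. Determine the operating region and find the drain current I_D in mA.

Saturation; I_D = 15.4 mA

V_ov = V_GS − V_th = 3.11 − 1.29 = 1.82 V.
Since V_DS = 2.5 V ≥ V_ov = 1.82 V, the device is in saturation.
I_D = ½ k_n V_ov² (1 + λ V_DS) = 0.5 × 7.77 × 1.82² × (1 + 0.079 × 2.5) = 15.4 mA.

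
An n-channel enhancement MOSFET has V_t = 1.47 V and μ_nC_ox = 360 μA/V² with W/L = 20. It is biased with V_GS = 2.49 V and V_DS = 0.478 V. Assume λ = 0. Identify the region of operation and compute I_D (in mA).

k_n = μ_nC_ox · (W/L) = 7.2 mA/V².
V_ov = V_GS − V_t = 2.49 − 1.47 = 1.02 V.
Since V_DS = 0.478 V < V_ov = 1.02 V, the device is in the triode region.
I_D = k_n [V_ov · V_DS − ½ V_DS²] = 7.2 × [1.02 × 0.478 − 0.5 × 0.478²] = 2.69 mA.

Triode; I_D = 2.69 mA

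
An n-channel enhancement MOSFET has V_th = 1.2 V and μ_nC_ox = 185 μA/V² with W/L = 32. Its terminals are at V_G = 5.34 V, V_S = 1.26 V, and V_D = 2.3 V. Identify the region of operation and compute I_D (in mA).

Triode; I_D = 14.5 mA

V_GS = V_G − V_S = 5.34 − 1.26 = 4.08 V; V_DS = V_D − V_S = 2.3 − 1.26 = 1.04 V.
k_n = μ_nC_ox · (W/L) = 5.92 mA/V².
V_ov = V_GS − V_th = 4.08 − 1.2 = 2.88 V.
Since V_DS = 1.04 V < V_ov = 2.88 V, the device is in the triode region.
I_D = k_n [V_ov · V_DS − ½ V_DS²] = 5.92 × [2.88 × 1.04 − 0.5 × 1.04²] = 14.5 mA.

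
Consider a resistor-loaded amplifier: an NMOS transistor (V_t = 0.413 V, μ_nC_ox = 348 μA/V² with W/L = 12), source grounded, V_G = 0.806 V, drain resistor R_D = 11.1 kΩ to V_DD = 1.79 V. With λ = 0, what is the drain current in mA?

V_GS = V_G = 0.806 V, so V_ov = 0.806 − 0.413 = 0.393 V.
k_n = μ_nC_ox · (W/L) = 4.176 mA/V².
Assume saturation: I_D = ½ k_n V_ov² = 0.5 × 4.176 × 0.393² = 0.322 mA, giving V_DS = V_DD − I_D R_D = 1.79 − 0.322 × 11.1 = -1.79 V.
But -1.79 V < V_ov = 0.393 V, so the device is actually in triode.
In triode I_D = k_n[V_ov V_DS − ½ V_DS²] and I_D = (V_DD − V_DS)/R_D. Equating: 23.2 V_DS² − 19.22 V_DS + 1.79 = 0, giving V_DS = 0.107 V (the root below V_ov).
I_D = (1.79 − 0.107) / 11.1 = 0.152 mA.

I_D = 0.152 mA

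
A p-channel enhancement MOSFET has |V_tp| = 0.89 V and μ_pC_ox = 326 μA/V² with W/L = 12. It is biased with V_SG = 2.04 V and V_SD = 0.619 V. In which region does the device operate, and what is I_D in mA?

Triode; I_D = 2.04 mA

k_p = μ_pC_ox · (W/L) = 3.912 mA/V².
V_ov = V_SG − |V_tp| = 2.04 − 0.89 = 1.15 V.
Since V_SD = 0.619 V < V_ov = 1.15 V, the device is in the triode region.
I_D = k_p [V_ov · V_SD − ½ V_SD²] = 3.912 × [1.15 × 0.619 − 0.5 × 0.619²] = 2.04 mA.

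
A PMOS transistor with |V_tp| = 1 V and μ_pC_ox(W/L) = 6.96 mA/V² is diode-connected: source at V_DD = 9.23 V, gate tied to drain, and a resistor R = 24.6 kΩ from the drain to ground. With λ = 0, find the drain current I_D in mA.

With gate tied to drain, V_SG = V_SD ≥ V_SG − |V_tp|, so the device is in saturation.
KCL at the drain: ½ k_p (V_SG − |V_tp|)² = (V_DD − V_SG)/R.
Let x = V_SG − 1. Then 85.6 x² + x − 8.23 = 0, giving x = 0.304 V (positive root), so V_SG = 1.3 V.
I_D = (V_DD − V_SG)/R = (9.23 − 1.3) / 24.6 = 0.322 mA.

I_D = 0.322 mA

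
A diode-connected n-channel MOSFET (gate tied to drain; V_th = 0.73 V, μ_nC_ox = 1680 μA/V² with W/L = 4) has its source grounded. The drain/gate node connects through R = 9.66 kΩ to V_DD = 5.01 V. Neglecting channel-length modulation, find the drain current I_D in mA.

I_D = 0.407 mA

With gate tied to drain, V_GS = V_DS ≥ V_GS − V_th, so the device is in saturation.
k_n = μ_nC_ox · (W/L) = 6.72 mA/V².
KCL at the drain: ½ k_n (V_GS − V_th)² = (V_DD − V_GS)/R.
Let x = V_GS − 0.73. Then 32.5 x² + x − 4.28 = 0, giving x = 0.348 V (positive root), so V_GS = 1.08 V.
I_D = (V_DD − V_GS)/R = (5.01 − 1.08) / 9.66 = 0.407 mA.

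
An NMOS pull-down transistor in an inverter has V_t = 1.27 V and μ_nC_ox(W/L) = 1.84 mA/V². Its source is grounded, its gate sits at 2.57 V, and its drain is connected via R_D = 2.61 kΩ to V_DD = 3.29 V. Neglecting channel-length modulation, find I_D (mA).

I_D = 1.05 mA

V_GS = V_G = 2.57 V, so V_ov = 2.57 − 1.27 = 1.3 V.
Assume saturation: I_D = ½ k_n V_ov² = 0.5 × 1.84 × 1.3² = 1.55 mA, giving V_DS = V_DD − I_D R_D = 3.29 − 1.55 × 2.61 = -0.768 V.
But -0.768 V < V_ov = 1.3 V, so the device is actually in triode.
In triode I_D = k_n[V_ov V_DS − ½ V_DS²] and I_D = (V_DD − V_DS)/R_D. Equating: 2.4 V_DS² − 7.243 V_DS + 3.29 = 0, giving V_DS = 0.557 V (the root below V_ov).
I_D = (3.29 − 0.557) / 2.61 = 1.05 mA.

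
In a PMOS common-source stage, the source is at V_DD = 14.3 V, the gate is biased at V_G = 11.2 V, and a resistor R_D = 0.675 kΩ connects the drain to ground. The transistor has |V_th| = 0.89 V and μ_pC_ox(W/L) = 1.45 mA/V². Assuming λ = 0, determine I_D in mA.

V_SG = V_DD − V_G = 14.3 − 11.2 = 3.1 V, so V_ov = 3.1 − 0.89 = 2.21 V.
Assume saturation: I_D = ½ k_p V_ov² = 0.5 × 1.45 × 2.21² = 3.54 mA, giving V_SD = V_DD − I_D R_D = 14.3 − 3.54 × 0.675 = 11.9 V.
V_SD = 11.9 V ≥ V_ov = 2.21 V, confirming saturation.

I_D = 3.54 mA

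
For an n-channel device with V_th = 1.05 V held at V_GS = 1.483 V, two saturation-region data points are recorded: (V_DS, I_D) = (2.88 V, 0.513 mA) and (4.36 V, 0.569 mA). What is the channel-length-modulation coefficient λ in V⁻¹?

With V_GS fixed, I_D ∝ (1 + λ V_DS) in saturation, so I_D2/I_D1 = (1 + λ V_DS2)/(1 + λ V_DS1).
0.569/0.513 = 1.109 = (1 + 4.36 λ)/(1 + 2.88 λ).
Solving: λ (I_D1 V_DS2 − I_D2 V_DS1) = I_D2 − I_D1, so λ = (0.569 − 0.513) / (0.513 × 4.36 − 0.569 × 2.88) = 0.056 / 0.598 = 0.0937 V⁻¹.

λ = 0.0937 V⁻¹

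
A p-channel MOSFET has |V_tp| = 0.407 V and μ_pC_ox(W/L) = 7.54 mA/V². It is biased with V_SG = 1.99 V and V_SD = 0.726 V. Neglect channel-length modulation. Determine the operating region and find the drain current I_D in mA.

Triode; I_D = 6.68 mA

V_ov = V_SG − |V_tp| = 1.99 − 0.407 = 1.58 V.
Since V_SD = 0.726 V < V_ov = 1.58 V, the device is in the triode region.
I_D = k_p [V_ov · V_SD − ½ V_SD²] = 7.54 × [1.58 × 0.726 − 0.5 × 0.726²] = 6.68 mA.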